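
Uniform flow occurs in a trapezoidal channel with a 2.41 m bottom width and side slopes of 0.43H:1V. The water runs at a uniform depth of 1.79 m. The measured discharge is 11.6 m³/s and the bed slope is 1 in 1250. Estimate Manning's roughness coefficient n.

With bottom width b = 2.41 m and side slope z = 0.43: A = (b + zy)y = (2.41 + 0.43×1.79)×1.79 = 5.692 m²; P = b + 2y√(1+z²) = 2.41 + 2×1.79×1.089 = 6.307 m.
Hydraulic radius R = A/P = 5.692/6.307 = 0.9024 m.
Rearranging Manning's equation: n = (1/Q) A R^(2/3) S^(1/2) = (1/11.6) × 5.692 × 0.9024^(2/3) × √0.0008 = 0.013.

n = 0.013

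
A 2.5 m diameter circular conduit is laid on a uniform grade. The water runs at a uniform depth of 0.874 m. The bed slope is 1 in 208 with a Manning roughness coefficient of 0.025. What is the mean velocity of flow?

For a circular section of diameter D = 2.5 m at depth y = 0.874 m, the central angle is θ = 2 arccos(1 − 2y/D) = 2.531 rad. Then A = (D²/8)(θ − sin θ) = 1.529 m² and P = Dθ/2 = 3.163 m.
Hydraulic radius R = A/P = 1.529/3.163 = 0.4833 m.
From Manning's equation, V = (1/n) R^(2/3) S^(1/2) = (1/0.025) × 0.4833^(2/3) × 0.004808^(1/2) = 1.71 m/s.

V = 1.71 m/s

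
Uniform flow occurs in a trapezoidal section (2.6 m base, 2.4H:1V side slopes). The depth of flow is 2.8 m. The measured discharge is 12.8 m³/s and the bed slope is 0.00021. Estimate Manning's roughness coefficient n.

n = 0.0391

With bottom width b = 2.6 m and side slope z = 2.4: A = (b + zy)y = (2.6 + 2.4×2.8)×2.8 = 26.1 m²; P = b + 2y√(1+z²) = 2.6 + 2×2.8×2.6 = 17.16 m.
Hydraulic radius R = A/P = 26.1/17.16 = 1.521 m.
Rearranging Manning's equation: n = (1/Q) A R^(2/3) S^(1/2) = (1/12.8) × 26.1 × 1.521^(2/3) × √0.00021 = 0.0391.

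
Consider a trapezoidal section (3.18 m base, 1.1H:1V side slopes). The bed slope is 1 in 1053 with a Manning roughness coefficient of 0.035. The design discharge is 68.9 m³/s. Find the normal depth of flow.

Manning's equation rearranged: A R^(2/3) = nQ / (1·√S) = 0.035 × 68.9 / (√0.0009497) = 78.25.
Try y = 5.94 m: A R^(2/3) = 113.8 — over.
Try y = 3.92 m: A R^(2/3) = 46.3 — short.
Try y = 5.01 m: A R^(2/3) = 78.24 — matches.

y_n = 5.01 m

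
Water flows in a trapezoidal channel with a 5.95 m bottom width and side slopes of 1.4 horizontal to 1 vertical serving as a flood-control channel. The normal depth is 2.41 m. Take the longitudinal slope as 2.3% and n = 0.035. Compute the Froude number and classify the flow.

supercritical

With bottom width b = 5.95 m and side slope z = 1.4: A = (b + zy)y = (5.95 + 1.4×2.41)×2.41 = 22.47 m²; P = b + 2y√(1+z²) = 5.95 + 2×2.41×1.72 = 14.24 m.
Hydraulic radius R = A/P = 22.47/14.24 = 1.578 m.
V = (1/n) R^(2/3) √S = (1/0.035) × 1.578^(2/3) × √0.023 = 5.872 m/s. Hydraulic depth D_h = A/T = 22.47/12.7 = 1.77 m.
Froude number Fr = V/√(g·D_h) = 5.872/√(9.81×1.77) = 1.41, which is greater than 1, so the flow is supercritical.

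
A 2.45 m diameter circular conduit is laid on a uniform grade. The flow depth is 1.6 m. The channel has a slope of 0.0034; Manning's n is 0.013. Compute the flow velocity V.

For a circular section of diameter D = 2.45 m at depth y = 1.6 m, the central angle is θ = 2 arccos(1 − 2y/D) = 3.764 rad. Then A = (D²/8)(θ − sin θ) = 3.261 m² and P = Dθ/2 = 4.611 m.
Hydraulic radius R = A/P = 3.261/4.611 = 0.7073 m.
From Manning's equation, V = (1/n) R^(2/3) S^(1/2) = (1/0.013) × 0.7073^(2/3) × 0.0034^(1/2) = 3.56 m/s.

V = 3.56 m/s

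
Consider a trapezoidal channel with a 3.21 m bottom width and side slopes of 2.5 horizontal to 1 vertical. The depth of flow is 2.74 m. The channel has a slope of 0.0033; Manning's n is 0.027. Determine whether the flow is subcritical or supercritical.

With bottom width b = 3.21 m and side slope z = 2.5: A = (b + zy)y = (3.21 + 2.5×2.74)×2.74 = 27.56 m²; P = b + 2y√(1+z²) = 3.21 + 2×2.74×2.693 = 17.97 m.
Hydraulic radius R = A/P = 27.56/17.97 = 1.534 m.
V = (1/n) R^(2/3) √S = (1/0.027) × 1.534^(2/3) × √0.0033 = 2.83 m/s. Hydraulic depth D_h = A/T = 27.56/16.91 = 1.63 m.
Froude number Fr = V/√(g·D_h) = 2.83/√(9.81×1.63) = 0.708, which is less than 1, so the flow is subcritical.

subcritical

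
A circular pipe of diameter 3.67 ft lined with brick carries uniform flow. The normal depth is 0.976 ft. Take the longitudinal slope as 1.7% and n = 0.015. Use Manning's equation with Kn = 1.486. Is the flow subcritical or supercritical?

supercritical

For a circular section of diameter D = 3.67 ft at depth y = 0.976 ft, the central angle is θ = 2 arccos(1 − 2y/D) = 2.167 rad. Then A = (D²/8)(θ − sin θ) = 2.256 ft² and P = Dθ/2 = 3.977 ft.
Hydraulic radius R = A/P = 2.256/3.977 = 0.5673 ft.
V = (1.486/n) R^(2/3) √S = (1.486/0.015) × 0.5673^(2/3) × √0.017 = 8.851 ft/s. Hydraulic depth D_h = A/T = 2.256/3.243 = 0.6956 ft.
Froude number Fr = V/√(g·D_h) = 8.851/√(32.2×0.6956) = 1.87, which is greater than 1, so the flow is supercritical.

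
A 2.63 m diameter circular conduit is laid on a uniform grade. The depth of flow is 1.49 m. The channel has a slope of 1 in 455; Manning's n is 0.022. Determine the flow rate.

For a circular section of diameter D = 2.63 m at depth y = 1.49 m, the central angle is θ = 2 arccos(1 − 2y/D) = 3.409 rad. Then A = (D²/8)(θ − sin θ) = 3.175 m² and P = Dθ/2 = 4.482 m.
Hydraulic radius R = A/P = 3.175/4.482 = 0.7084 m.
Manning's equation: Q = (1/n) A R^(2/3) S^(1/2) = (1/0.022) × 3.175 × 0.7084^(2/3) × 0.002198^(1/2) = 5.38 m³/s.

Q = 5.38 m³/s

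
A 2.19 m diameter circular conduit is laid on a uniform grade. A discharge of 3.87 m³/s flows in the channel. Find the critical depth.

At critical depth, Q² T / (g A³) = 1, i.e. A³/T = Q²/g = 3.87²/9.81 = 1.527.
Trying y = 1.05 m: A³/T = 2.599 — high.
Trying y = 0.815 m: A³/T = 0.9835 — low.
Trying y = 0.914 m: A³/T = 1.528 — close enough.

y_c = 0.914 m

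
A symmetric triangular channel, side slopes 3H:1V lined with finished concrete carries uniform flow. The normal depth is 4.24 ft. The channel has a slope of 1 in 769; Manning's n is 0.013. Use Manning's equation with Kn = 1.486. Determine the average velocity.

V = 6.57 ft/s

For a triangular section with side slope z = 3: A = zy² = 3×4.24² = 53.93 ft²; P = 2y√(1+z²) = 2×4.24×3.162 = 26.82 ft.
Hydraulic radius R = A/P = 53.93/26.82 = 2.011 ft.
From Manning's equation, V = (1.486/n) R^(2/3) S^(1/2) = (1.486/0.013) × 2.011^(2/3) × 0.0013^(1/2) = 6.57 ft/s.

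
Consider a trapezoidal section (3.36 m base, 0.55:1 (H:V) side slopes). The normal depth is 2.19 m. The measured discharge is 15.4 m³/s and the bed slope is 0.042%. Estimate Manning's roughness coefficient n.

n = 0.015

With bottom width b = 3.36 m and side slope z = 0.55: A = (b + zy)y = (3.36 + 0.55×2.19)×2.19 = 9.996 m²; P = b + 2y√(1+z²) = 3.36 + 2×2.19×1.141 = 8.359 m.
Hydraulic radius R = A/P = 9.996/8.359 = 1.196 m.
Rearranging Manning's equation: n = (1/Q) A R^(2/3) S^(1/2) = (1/15.4) × 9.996 × 1.196^(2/3) × √0.00042 = 0.015.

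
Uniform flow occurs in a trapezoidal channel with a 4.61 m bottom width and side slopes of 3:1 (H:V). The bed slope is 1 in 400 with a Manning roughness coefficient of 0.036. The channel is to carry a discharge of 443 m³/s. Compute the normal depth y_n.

y_n = 6.21 m

Manning's equation rearranged: A R^(2/3) = nQ / (1·√S) = 0.036 × 443 / (√0.0025) = 319.
Trying y = 7.28 m: A R^(2/3) = 469 — too large.
Trying y = 6.21 m: A R^(2/3) = 319.2 — ≈ 319.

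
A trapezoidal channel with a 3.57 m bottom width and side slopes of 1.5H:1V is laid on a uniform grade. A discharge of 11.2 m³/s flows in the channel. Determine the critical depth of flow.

y_c = 0.879 m

At critical depth, Q² T / (g A³) = 1, i.e. A³/T = Q²/g = 11.2²/9.81 = 12.79.
At y = 0.695 m: A³/T = 5.825 — short.
At y = 1.03 m: A³/T = 21.96 — over.
At y = 0.879 m: A³/T = 12.78 — ≈ 12.79.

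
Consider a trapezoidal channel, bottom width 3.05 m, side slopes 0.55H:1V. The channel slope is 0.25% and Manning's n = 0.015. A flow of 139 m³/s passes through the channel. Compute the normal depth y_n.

Manning's equation rearranged: A R^(2/3) = nQ / (1·√S) = 0.015 × 139 / (√0.0025) = 41.7.
At y = 3.62 m: A R^(2/3) = 25.1 — short.
At y = 5.47 m: A R^(2/3) = 54.92 — over.
At y = 4.75 m: A R^(2/3) = 41.78 — matches.

y_n = 4.75 m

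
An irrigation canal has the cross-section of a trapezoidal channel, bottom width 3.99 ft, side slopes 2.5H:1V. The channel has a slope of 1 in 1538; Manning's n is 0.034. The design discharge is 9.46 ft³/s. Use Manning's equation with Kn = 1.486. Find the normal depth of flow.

y_n = 1.3 ft

Manning's equation rearranged: A R^(2/3) = nQ / (1.486·√S) = 0.034 × 9.46 / (1.486 × √0.0006502) = 8.488.
Trying y = 1.02 ft: A R^(2/3) = 5.276 — too small.
Trying y = 1.61 ft: A R^(2/3) = 13.07 — too large.
Trying y = 1.3 ft: A R^(2/3) = 8.488 — ≈ 8.488.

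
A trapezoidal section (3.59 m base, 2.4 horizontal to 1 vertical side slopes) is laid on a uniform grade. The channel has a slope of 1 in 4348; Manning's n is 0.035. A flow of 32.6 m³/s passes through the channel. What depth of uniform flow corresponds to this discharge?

y_n = 3.73 m

Manning's equation rearranged: A R^(2/3) = nQ / (1·√S) = 0.035 × 32.6 / (√0.00023) = 75.24.
Try y = 3.01 m: A R^(2/3) = 46.21 — low.
Try y = 4.71 m: A R^(2/3) = 129.2 — high.
Try y = 3.73 m: A R^(2/3) = 75.13 — matches.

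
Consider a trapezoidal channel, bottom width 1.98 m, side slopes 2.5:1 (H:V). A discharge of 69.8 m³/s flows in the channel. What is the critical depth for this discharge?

y_c = 2.39 m

At critical depth, Q² T / (g A³) = 1, i.e. A³/T = Q²/g = 69.8²/9.81 = 496.6.
At y = 2.01 m: A³/T = 232 — short.
At y = 2.96 m: A³/T = 1276 — over.
At y = 2.39 m: A³/T = 493.4 — matches.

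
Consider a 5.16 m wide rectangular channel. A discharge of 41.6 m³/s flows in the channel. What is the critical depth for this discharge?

For a rectangular channel, critical depth y_c = (q²/g)^(1/3) where q = Q/b = 41.6/5.16 = 8.062 m²/s.
So y_c = (8.062²/9.81)^(1/3) = 1.88 m.

y_c = 1.88 m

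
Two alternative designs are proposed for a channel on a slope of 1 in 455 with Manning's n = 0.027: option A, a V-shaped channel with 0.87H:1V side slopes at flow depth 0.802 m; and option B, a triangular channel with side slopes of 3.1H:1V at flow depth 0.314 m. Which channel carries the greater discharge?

channel A

Channel A: For a triangular section with side slope z = 0.87: A = zy² = 0.87×0.802² = 0.5596 m²; P = 2y√(1+z²) = 2×0.802×1.325 = 2.126 m. Hydraulic radius R = A/P = 0.5596/2.126 = 0.2632 m. Q_A = (1/0.027)·0.5596·0.2632^(2/3)·√0.002198 = 0.399 m³/s.
Channel B: For a triangular section with side slope z = 3.1: A = zy² = 3.1×0.314² = 0.3056 m²; P = 2y√(1+z²) = 2×0.314×3.257 = 2.046 m. Hydraulic radius R = A/P = 0.3056/2.046 = 0.1494 m. Q_B = (1/0.027)·0.3056·0.1494^(2/3)·√0.002198 = 0.1494 m³/s.
Q_A = 0.399 m³/s vs Q_B = 0.1494 m³/s, so channel A carries more.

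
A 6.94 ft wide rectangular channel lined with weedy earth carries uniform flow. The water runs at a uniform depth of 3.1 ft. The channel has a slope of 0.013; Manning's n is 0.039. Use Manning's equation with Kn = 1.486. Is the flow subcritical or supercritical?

Flow area A = b·y = 6.94 × 3.1 = 21.51 ft². Wetted perimeter P = b + 2y = 6.94 + 2×3.1 = 13.14 ft.
Hydraulic radius R = A/P = 21.51/13.14 = 1.637 ft.
V = (1.486/n) R^(2/3) √S = (1.486/0.039) × 1.637^(2/3) × √0.013 = 6.035 ft/s. Hydraulic depth D_h = A/T = 21.51/6.94 = 3.1 ft.
Froude number Fr = V/√(g·D_h) = 6.035/√(32.2×3.1) = 0.604, which is less than 1, so the flow is subcritical.

subcritical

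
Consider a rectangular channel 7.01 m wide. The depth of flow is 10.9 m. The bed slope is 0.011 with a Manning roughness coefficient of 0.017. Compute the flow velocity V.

Flow area A = b·y = 7.01 × 10.9 = 76.41 m². Wetted perimeter P = b + 2y = 7.01 + 2×10.9 = 28.81 m.
Hydraulic radius R = A/P = 76.41/28.81 = 2.652 m.
From Manning's equation, V = (1/n) R^(2/3) S^(1/2) = (1/0.017) × 2.652^(2/3) × 0.011^(1/2) = 11.8 m/s.

V = 11.8 m/s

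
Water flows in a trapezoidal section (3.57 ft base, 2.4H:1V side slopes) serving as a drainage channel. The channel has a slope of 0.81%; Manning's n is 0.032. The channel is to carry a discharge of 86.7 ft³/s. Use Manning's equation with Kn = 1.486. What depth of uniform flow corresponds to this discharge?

Manning's equation rearranged: A R^(2/3) = nQ / (1.486·√S) = 0.032 × 86.7 / (1.486 × √0.0081) = 20.74.
At y = 2.62 ft: A R^(2/3) = 33.88 — high.
At y = 1.66 ft: A R^(2/3) = 12.77 — low.
At y = 2.09 ft: A R^(2/3) = 20.74 — ≈ 20.74.

y_n = 2.09 ft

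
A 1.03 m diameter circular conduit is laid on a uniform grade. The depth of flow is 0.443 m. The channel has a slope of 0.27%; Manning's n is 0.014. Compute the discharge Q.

Q = 0.481 m³/s

For a circular section of diameter D = 1.03 m at depth y = 0.443 m, the central angle is θ = 2 arccos(1 − 2y/D) = 2.861 rad. Then A = (D²/8)(θ − sin θ) = 0.3427 m² and P = Dθ/2 = 1.473 m.
Hydraulic radius R = A/P = 0.3427/1.473 = 0.2326 m.
Manning's equation: Q = (1/n) A R^(2/3) S^(1/2) = (1/0.014) × 0.3427 × 0.2326^(2/3) × 0.0027^(1/2) = 0.481 m³/s.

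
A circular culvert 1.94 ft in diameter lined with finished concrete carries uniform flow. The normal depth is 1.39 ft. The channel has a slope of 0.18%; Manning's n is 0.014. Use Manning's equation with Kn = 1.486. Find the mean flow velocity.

For a circular section of diameter D = 1.94 ft at depth y = 1.39 ft, the central angle is θ = 2 arccos(1 − 2y/D) = 4.037 rad. Then A = (D²/8)(θ − sin θ) = 2.267 ft² and P = Dθ/2 = 3.916 ft.
Hydraulic radius R = A/P = 2.267/3.916 = 0.5788 ft.
From Manning's equation, V = (1.486/n) R^(2/3) S^(1/2) = (1.486/0.014) × 0.5788^(2/3) × 0.0018^(1/2) = 3.13 ft/s.

V = 3.13 ft/s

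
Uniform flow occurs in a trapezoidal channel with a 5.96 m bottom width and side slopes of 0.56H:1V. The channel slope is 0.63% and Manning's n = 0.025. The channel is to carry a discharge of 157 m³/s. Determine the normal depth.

y_n = 3.76 m

Manning's equation rearranged: A R^(2/3) = nQ / (1·√S) = 0.025 × 157 / (√0.0063) = 49.45.
At y = 2.66 m: A R^(2/3) = 27.6 — short.
At y = 4.7 m: A R^(2/3) = 72.65 — over.
At y = 3.76 m: A R^(2/3) = 49.42 — matches.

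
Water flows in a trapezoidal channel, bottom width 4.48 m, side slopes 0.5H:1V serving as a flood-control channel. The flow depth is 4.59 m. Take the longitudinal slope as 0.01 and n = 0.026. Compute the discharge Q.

Q = 197 m³/s

With bottom width b = 4.48 m and side slope z = 0.5: A = (b + zy)y = (4.48 + 0.5×4.59)×4.59 = 31.1 m²; P = b + 2y√(1+z²) = 4.48 + 2×4.59×1.118 = 14.74 m.
Hydraulic radius R = A/P = 31.1/14.74 = 2.109 m.
Manning's equation: Q = (1/n) A R^(2/3) S^(1/2) = (1/0.026) × 31.1 × 2.109^(2/3) × 0.01^(1/2) = 197 m³/s.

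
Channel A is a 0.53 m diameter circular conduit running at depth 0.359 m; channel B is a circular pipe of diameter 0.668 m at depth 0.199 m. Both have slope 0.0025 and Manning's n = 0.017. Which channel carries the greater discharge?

Channel A: For a circular section of diameter D = 0.53 m at depth y = 0.359 m, the central angle is θ = 2 arccos(1 − 2y/D) = 3.867 rad. Then A = (D²/8)(θ − sin θ) = 0.1591 m² and P = Dθ/2 = 1.025 m. Hydraulic radius R = A/P = 0.1591/1.025 = 0.1552 m. Q_A = (1/0.017)·0.1591·0.1552^(2/3)·√0.0025 = 0.1351 m³/s.
Channel B: For a circular section of diameter D = 0.668 m at depth y = 0.199 m, the central angle is θ = 2 arccos(1 − 2y/D) = 2.309 rad. Then A = (D²/8)(θ − sin θ) = 0.08757 m² and P = Dθ/2 = 0.7713 m. Hydraulic radius R = A/P = 0.08757/0.7713 = 0.1135 m. Q_B = (1/0.017)·0.08757·0.1135^(2/3)·√0.0025 = 0.06039 m³/s.
Q_A = 0.1351 m³/s vs Q_B = 0.06039 m³/s, so channel A carries more.

channel A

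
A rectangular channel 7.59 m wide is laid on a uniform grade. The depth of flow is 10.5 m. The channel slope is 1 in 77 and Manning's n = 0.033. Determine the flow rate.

Q = 545 m³/s

Flow area A = b·y = 7.59 × 10.5 = 79.69 m². Wetted perimeter P = b + 2y = 7.59 + 2×10.5 = 28.59 m.
Hydraulic radius R = A/P = 79.69/28.59 = 2.788 m.
Manning's equation: Q = (1/n) A R^(2/3) S^(1/2) = (1/0.033) × 79.69 × 2.788^(2/3) × 0.01299^(1/2) = 545 m³/s.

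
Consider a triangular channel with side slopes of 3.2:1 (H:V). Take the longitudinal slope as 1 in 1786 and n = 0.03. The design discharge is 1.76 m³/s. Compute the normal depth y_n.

y_n = 1.05 m

Manning's equation rearranged: A R^(2/3) = nQ / (1·√S) = 0.03 × 1.76 / (√0.0005599) = 2.231.
Try y = 1.2 m: A R^(2/3) = 3.178 — high.
Try y = 0.883 m: A R^(2/3) = 1.402 — low.
Try y = 1.05 m: A R^(2/3) = 2.226 — matches.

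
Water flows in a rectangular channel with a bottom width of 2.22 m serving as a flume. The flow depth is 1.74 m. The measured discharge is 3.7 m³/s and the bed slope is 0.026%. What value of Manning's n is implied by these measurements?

Flow area A = b·y = 2.22 × 1.74 = 3.863 m². Wetted perimeter P = b + 2y = 2.22 + 2×1.74 = 5.7 m.
Hydraulic radius R = A/P = 3.863/5.7 = 0.6777 m.
Rearranging Manning's equation: n = (1/Q) A R^(2/3) S^(1/2) = (1/3.7) × 3.863 × 0.6777^(2/3) × √0.00026 = 0.013.

n = 0.013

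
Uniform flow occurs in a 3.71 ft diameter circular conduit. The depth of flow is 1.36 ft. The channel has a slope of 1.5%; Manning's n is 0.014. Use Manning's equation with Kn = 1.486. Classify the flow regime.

supercritical

For a circular section of diameter D = 3.71 ft at depth y = 1.36 ft, the central angle is θ = 2 arccos(1 − 2y/D) = 2.601 rad. Then A = (D²/8)(θ − sin θ) = 3.591 ft² and P = Dθ/2 = 4.826 ft.
Hydraulic radius R = A/P = 3.591/4.826 = 0.7441 ft.
V = (1.486/n) R^(2/3) √S = (1.486/0.014) × 0.7441^(2/3) × √0.015 = 10.67 ft/s. Hydraulic depth D_h = A/T = 3.591/3.575 = 1.004 ft.
Froude number Fr = V/√(g·D_h) = 10.67/√(32.2×1.004) = 1.88, which is greater than 1, so the flow is supercritical.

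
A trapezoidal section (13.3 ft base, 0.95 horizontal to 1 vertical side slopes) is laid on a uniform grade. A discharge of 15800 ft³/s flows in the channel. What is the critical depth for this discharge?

At critical depth, Q² T / (g A³) = 1, i.e. A³/T = Q²/g = 15800²/32.2 = 7753000.
Trying y = 26.9 ft: A³/T = 17730000 — too large.
Trying y = 15.4 ft: A³/T = 1870000 — too small.
Trying y = 22 ft: A³/T = 7730000 — close enough.

y_c = 22 ft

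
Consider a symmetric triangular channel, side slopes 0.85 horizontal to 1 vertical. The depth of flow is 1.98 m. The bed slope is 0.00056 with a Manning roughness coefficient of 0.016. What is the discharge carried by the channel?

For a triangular section with side slope z = 0.85: A = zy² = 0.85×1.98² = 3.332 m²; P = 2y√(1+z²) = 2×1.98×1.312 = 5.197 m.
Hydraulic radius R = A/P = 3.332/5.197 = 0.6412 m.
Manning's equation: Q = (1/n) A R^(2/3) S^(1/2) = (1/0.016) × 3.332 × 0.6412^(2/3) × 0.00056^(1/2) = 3.66 m³/s.

Q = 3.66 m³/s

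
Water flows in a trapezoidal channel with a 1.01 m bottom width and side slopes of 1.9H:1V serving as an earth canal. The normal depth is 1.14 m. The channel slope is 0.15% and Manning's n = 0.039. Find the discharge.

With bottom width b = 1.01 m and side slope z = 1.9: A = (b + zy)y = (1.01 + 1.9×1.14)×1.14 = 3.621 m²; P = b + 2y√(1+z²) = 1.01 + 2×1.14×2.147 = 5.905 m.
Hydraulic radius R = A/P = 3.621/5.905 = 0.6131 m.
Manning's equation: Q = (1/n) A R^(2/3) S^(1/2) = (1/0.039) × 3.621 × 0.6131^(2/3) × 0.0015^(1/2) = 2.59 m³/s.

Q = 2.59 m³/s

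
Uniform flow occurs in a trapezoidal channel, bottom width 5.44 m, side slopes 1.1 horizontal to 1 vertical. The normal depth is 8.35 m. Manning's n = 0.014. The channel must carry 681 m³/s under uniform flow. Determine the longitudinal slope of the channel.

With bottom width b = 5.44 m and side slope z = 1.1: A = (b + zy)y = (5.44 + 1.1×8.35)×8.35 = 122.1 m²; P = b + 2y√(1+z²) = 5.44 + 2×8.35×1.487 = 30.27 m.
Hydraulic radius R = A/P = 122.1/30.27 = 4.035 m.
From Manning's equation, S = [nQ / (1 A R^(2/3))]² = [0.014 × 681 / (1 × 122.1 × 4.035^(2/3))]² = 0.000949.

S = 0.000949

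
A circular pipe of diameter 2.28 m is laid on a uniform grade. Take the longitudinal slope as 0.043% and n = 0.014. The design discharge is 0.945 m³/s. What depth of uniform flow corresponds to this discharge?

y_n = 0.739 m

Manning's equation rearranged: A R^(2/3) = nQ / (1·√S) = 0.014 × 0.945 / (√0.00043) = 0.638.
At y = 0.945 m: A R^(2/3) = 1.009 — over.
At y = 0.503 m: A R^(2/3) = 0.2996 — short.
At y = 0.739 m: A R^(2/3) = 0.6379 — close enough.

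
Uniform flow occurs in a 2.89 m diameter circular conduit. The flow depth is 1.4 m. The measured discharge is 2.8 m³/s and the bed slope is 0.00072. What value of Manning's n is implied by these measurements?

n = 0.024

For a circular section of diameter D = 2.89 m at depth y = 1.4 m, the central angle is θ = 2 arccos(1 − 2y/D) = 3.079 rad. Then A = (D²/8)(θ − sin θ) = 3.15 m² and P = Dθ/2 = 4.45 m.
Hydraulic radius R = A/P = 3.15/4.45 = 0.7079 m.
Rearranging Manning's equation: n = (1/Q) A R^(2/3) S^(1/2) = (1/2.8) × 3.15 × 0.7079^(2/3) × √0.00072 = 0.024.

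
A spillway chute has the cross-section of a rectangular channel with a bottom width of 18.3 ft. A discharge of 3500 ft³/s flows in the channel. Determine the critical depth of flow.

y_c = 10.4 ft

For a rectangular channel, critical depth y_c = (q²/g)^(1/3) where q = Q/b = 3500/18.3 = 191.3 ft²/s.
So y_c = (191.3²/32.2)^(1/3) = 10.4 ft.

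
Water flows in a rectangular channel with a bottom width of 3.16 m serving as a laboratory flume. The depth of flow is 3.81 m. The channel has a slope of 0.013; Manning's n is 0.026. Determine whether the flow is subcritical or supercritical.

Flow area A = b·y = 3.16 × 3.81 = 12.04 m². Wetted perimeter P = b + 2y = 3.16 + 2×3.81 = 10.78 m.
Hydraulic radius R = A/P = 12.04/10.78 = 1.117 m.
V = (1/n) R^(2/3) √S = (1/0.026) × 1.117^(2/3) × √0.013 = 4.721 m/s. Hydraulic depth D_h = A/T = 12.04/3.16 = 3.81 m.
Froude number Fr = V/√(g·D_h) = 4.721/√(9.81×3.81) = 0.772, which is less than 1, so the flow is subcritical.

subcritical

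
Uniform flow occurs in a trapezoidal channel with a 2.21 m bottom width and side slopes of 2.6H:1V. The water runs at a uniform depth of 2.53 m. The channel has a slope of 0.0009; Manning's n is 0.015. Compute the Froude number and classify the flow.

subcritical

With bottom width b = 2.21 m and side slope z = 2.6: A = (b + zy)y = (2.21 + 2.6×2.53)×2.53 = 22.23 m²; P = b + 2y√(1+z²) = 2.21 + 2×2.53×2.786 = 16.31 m.
Hydraulic radius R = A/P = 22.23/16.31 = 1.364 m.
V = (1/n) R^(2/3) √S = (1/0.015) × 1.364^(2/3) × √0.0009 = 2.459 m/s. Hydraulic depth D_h = A/T = 22.23/15.37 = 1.447 m.
Froude number Fr = V/√(g·D_h) = 2.459/√(9.81×1.447) = 0.653, which is less than 1, so the flow is subcritical.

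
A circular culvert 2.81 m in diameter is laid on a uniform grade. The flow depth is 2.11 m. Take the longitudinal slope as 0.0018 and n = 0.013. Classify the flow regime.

For a circular section of diameter D = 2.81 m at depth y = 2.11 m, the central angle is θ = 2 arccos(1 − 2y/D) = 4.193 rad. Then A = (D²/8)(θ − sin θ) = 4.995 m² and P = Dθ/2 = 5.891 m.
Hydraulic radius R = A/P = 4.995/5.891 = 0.8479 m.
V = (1/n) R^(2/3) √S = (1/0.013) × 0.8479^(2/3) × √0.0018 = 2.924 m/s. Hydraulic depth D_h = A/T = 4.995/2.431 = 2.055 m.
Froude number Fr = V/√(g·D_h) = 2.924/√(9.81×2.055) = 0.651, which is less than 1, so the flow is subcritical.

subcritical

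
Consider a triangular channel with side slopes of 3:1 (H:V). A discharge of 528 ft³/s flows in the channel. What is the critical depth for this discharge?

At critical depth, Q² T / (g A³) = 1, i.e. A³/T = Q²/g = 528²/32.2 = 8658.
Try y = 3.24 ft: A³/T = 1607 — low.
Try y = 5.74 ft: A³/T = 28040 — high.
Try y = 4.54 ft: A³/T = 8679 — close enough.

y_c = 4.54 ft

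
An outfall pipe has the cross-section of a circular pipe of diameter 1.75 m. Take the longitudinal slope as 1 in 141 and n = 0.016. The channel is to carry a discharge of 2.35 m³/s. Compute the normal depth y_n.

y_n = 0.683 m

Manning's equation rearranged: A R^(2/3) = nQ / (1·√S) = 0.016 × 2.35 / (√0.007092) = 0.4465.
Trying y = 0.468 m: A R^(2/3) = 0.2169 — too small.
Trying y = 0.871 m: A R^(2/3) = 0.6877 — too large.
Trying y = 0.683 m: A R^(2/3) = 0.4465 — ≈ 0.4465.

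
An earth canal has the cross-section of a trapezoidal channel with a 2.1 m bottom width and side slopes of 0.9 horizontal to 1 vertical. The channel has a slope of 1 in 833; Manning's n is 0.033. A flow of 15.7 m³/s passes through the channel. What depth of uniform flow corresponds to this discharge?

y_n = 2.73 m

Manning's equation rearranged: A R^(2/3) = nQ / (1·√S) = 0.033 × 15.7 / (√0.0012) = 14.95.
Trying y = 3.14 m: A R^(2/3) = 19.96 — high.
Trying y = 2.37 m: A R^(2/3) = 11.22 — low.
Trying y = 2.73 m: A R^(2/3) = 14.95 — ≈ 14.95.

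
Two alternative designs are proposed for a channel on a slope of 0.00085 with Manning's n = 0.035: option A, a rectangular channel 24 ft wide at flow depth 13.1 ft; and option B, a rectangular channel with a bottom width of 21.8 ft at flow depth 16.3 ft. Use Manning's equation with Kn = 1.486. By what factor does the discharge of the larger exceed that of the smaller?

Channel A: Flow area A = b·y = 24 × 13.1 = 314.4 ft². Wetted perimeter P = b + 2y = 24 + 2×13.1 = 50.2 ft. Hydraulic radius R = A/P = 314.4/50.2 = 6.263 ft. Q_A = (1.486/0.035)·314.4·6.263^(2/3)·√0.00085 = 1322 ft³/s.
Channel B: Flow area A = b·y = 21.8 × 16.3 = 355.3 ft². Wetted perimeter P = b + 2y = 21.8 + 2×16.3 = 54.4 ft. Hydraulic radius R = A/P = 355.3/54.4 = 6.532 ft. Q_B = (1.486/0.035)·355.3·6.532^(2/3)·√0.00085 = 1537 ft³/s.
The larger discharge is 1537 ft³/s and the smaller is 1322 ft³/s; the ratio is 1.16.

1.16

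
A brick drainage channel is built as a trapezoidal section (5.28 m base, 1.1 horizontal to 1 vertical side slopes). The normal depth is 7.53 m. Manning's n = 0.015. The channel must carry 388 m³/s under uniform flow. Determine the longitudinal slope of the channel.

S = 0.000569

With bottom width b = 5.28 m and side slope z = 1.1: A = (b + zy)y = (5.28 + 1.1×7.53)×7.53 = 102.1 m²; P = b + 2y√(1+z²) = 5.28 + 2×7.53×1.487 = 27.67 m.
Hydraulic radius R = A/P = 102.1/27.67 = 3.691 m.
From Manning's equation, S = [nQ / (1 A R^(2/3))]² = [0.015 × 388 / (1 × 102.1 × 3.691^(2/3))]² = 0.000569.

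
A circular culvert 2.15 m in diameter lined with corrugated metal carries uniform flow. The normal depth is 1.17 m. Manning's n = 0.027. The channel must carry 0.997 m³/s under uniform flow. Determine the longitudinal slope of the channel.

S = 0.00038

For a circular section of diameter D = 2.15 m at depth y = 1.17 m, the central angle is θ = 2 arccos(1 − 2y/D) = 3.319 rad. Then A = (D²/8)(θ − sin θ) = 2.019 m² and P = Dθ/2 = 3.567 m.
Hydraulic radius R = A/P = 2.019/3.567 = 0.566 m.
From Manning's equation, S = [nQ / (1 A R^(2/3))]² = [0.027 × 0.997 / (1 × 2.019 × 0.566^(2/3))]² = 0.00038.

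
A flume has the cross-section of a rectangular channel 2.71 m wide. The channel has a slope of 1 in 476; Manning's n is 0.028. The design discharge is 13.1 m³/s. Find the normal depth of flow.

y_n = 3.08 m

Manning's equation rearranged: A R^(2/3) = nQ / (1·√S) = 0.028 × 13.1 / (√0.002101) = 8.003.
Trying y = 2.34 m: A R^(2/3) = 5.726 — too small.
Trying y = 3.42 m: A R^(2/3) = 9.085 — too large.
Trying y = 3.08 m: A R^(2/3) = 8.015 — close enough.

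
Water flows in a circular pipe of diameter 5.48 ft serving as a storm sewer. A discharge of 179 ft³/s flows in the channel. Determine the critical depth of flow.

y_c = 3.75 ft

At critical depth, Q² T / (g A³) = 1, i.e. A³/T = Q²/g = 179²/32.2 = 995.1.
At y = 4.29 ft: A³/T = 1720 — over.
At y = 3.75 ft: A³/T = 998.8 — matches.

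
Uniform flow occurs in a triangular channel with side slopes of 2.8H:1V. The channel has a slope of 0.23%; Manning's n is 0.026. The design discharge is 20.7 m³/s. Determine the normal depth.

Manning's equation rearranged: A R^(2/3) = nQ / (1·√S) = 0.026 × 20.7 / (√0.0023) = 11.22.
At y = 1.76 m: A R^(2/3) = 7.652 — low.
At y = 2.49 m: A R^(2/3) = 19.3 — high.
At y = 2.03 m: A R^(2/3) = 11.2 — close enough.

y_n = 2.03 m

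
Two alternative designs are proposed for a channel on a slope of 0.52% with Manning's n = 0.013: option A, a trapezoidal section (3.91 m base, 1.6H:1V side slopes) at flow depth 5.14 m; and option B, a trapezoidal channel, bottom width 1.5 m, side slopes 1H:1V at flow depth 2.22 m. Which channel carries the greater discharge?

Channel A: With bottom width b = 3.91 m and side slope z = 1.6: A = (b + zy)y = (3.91 + 1.6×5.14)×5.14 = 62.37 m²; P = b + 2y√(1+z²) = 3.91 + 2×5.14×1.887 = 23.31 m. Hydraulic radius R = A/P = 62.37/23.31 = 2.676 m. Q_A = (1/0.013)·62.37·2.676^(2/3)·√0.0052 = 666.8 m³/s.
Channel B: With bottom width b = 1.5 m and side slope z = 1: A = (b + zy)y = (1.5 + 1×2.22)×2.22 = 8.258 m²; P = b + 2y√(1+z²) = 1.5 + 2×2.22×1.414 = 7.779 m. Hydraulic radius R = A/P = 8.258/7.779 = 1.062 m. Q_B = (1/0.013)·8.258·1.062^(2/3)·√0.0052 = 47.67 m³/s.
Q_A = 666.8 m³/s vs Q_B = 47.67 m³/s, so channel A carries more.

channel A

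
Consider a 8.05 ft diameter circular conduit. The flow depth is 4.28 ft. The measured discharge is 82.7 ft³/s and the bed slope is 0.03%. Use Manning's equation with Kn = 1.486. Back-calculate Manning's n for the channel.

For a circular section of diameter D = 8.05 ft at depth y = 4.28 ft, the central angle is θ = 2 arccos(1 − 2y/D) = 3.268 rad. Then A = (D²/8)(θ − sin θ) = 27.5 ft² and P = Dθ/2 = 13.16 ft.
Hydraulic radius R = A/P = 27.5/13.16 = 2.09 ft.
Rearranging Manning's equation: n = (1.486/Q) A R^(2/3) S^(1/2) = (1.486/82.7) × 27.5 × 2.09^(2/3) × √0.0003 = 0.014.

n = 0.014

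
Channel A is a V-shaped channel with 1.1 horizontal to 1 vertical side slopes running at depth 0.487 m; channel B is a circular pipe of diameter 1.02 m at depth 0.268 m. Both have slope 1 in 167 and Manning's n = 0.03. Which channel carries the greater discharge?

Channel A: For a triangular section with side slope z = 1.1: A = zy² = 1.1×0.487² = 0.2609 m²; P = 2y√(1+z²) = 2×0.487×1.487 = 1.448 m. Hydraulic radius R = A/P = 0.2609/1.448 = 0.1802 m. Q_A = (1/0.03)·0.2609·0.1802^(2/3)·√0.005988 = 0.2147 m³/s.
Channel B: For a circular section of diameter D = 1.02 m at depth y = 0.268 m, the central angle is θ = 2 arccos(1 − 2y/D) = 2.153 rad. Then A = (D²/8)(θ − sin θ) = 0.1713 m² and P = Dθ/2 = 1.098 m. Hydraulic radius R = A/P = 0.1713/1.098 = 0.156 m. Q_B = (1/0.03)·0.1713·0.156^(2/3)·√0.005988 = 0.1281 m³/s.
Q_A = 0.2147 m³/s vs Q_B = 0.1281 m³/s, so channel A carries more.

channel A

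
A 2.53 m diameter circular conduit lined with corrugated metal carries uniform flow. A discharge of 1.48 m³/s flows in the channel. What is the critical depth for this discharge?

At critical depth, Q² T / (g A³) = 1, i.e. A³/T = Q²/g = 1.48²/9.81 = 0.2233.
At y = 0.43 m: A³/T = 0.09567 — low.
At y = 0.593 m: A³/T = 0.337 — high.
At y = 0.534 m: A³/T = 0.2237 — matches.

y_c = 0.534 m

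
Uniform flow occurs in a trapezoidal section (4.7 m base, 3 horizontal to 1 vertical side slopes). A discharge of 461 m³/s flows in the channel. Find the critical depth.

At critical depth, Q² T / (g A³) = 1, i.e. A³/T = Q²/g = 461²/9.81 = 21660.
Try y = 5.78 m: A³/T = 52500 — too large.
Try y = 3.51 m: A³/T = 5930 — too small.
Try y = 4.74 m: A³/T = 21760 — matches.

y_c = 4.74 m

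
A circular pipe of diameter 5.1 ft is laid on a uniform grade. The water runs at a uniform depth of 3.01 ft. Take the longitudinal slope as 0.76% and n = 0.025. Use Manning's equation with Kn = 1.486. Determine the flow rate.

For a circular section of diameter D = 5.1 ft at depth y = 3.01 ft, the central angle is θ = 2 arccos(1 − 2y/D) = 3.504 rad. Then A = (D²/8)(θ − sin θ) = 12.55 ft² and P = Dθ/2 = 8.936 ft.
Hydraulic radius R = A/P = 12.55/8.936 = 1.404 ft.
Manning's equation: Q = (1.486/n) A R^(2/3) S^(1/2) = (1.486/0.025) × 12.55 × 1.404^(2/3) × 0.0076^(1/2) = 81.5 ft³/s.

Q = 81.5 ft³/s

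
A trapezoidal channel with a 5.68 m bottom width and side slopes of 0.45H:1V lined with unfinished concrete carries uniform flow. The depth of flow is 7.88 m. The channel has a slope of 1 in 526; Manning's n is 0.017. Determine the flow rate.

Q = 402 m³/s

With bottom width b = 5.68 m and side slope z = 0.45: A = (b + zy)y = (5.68 + 0.45×7.88)×7.88 = 72.7 m²; P = b + 2y√(1+z²) = 5.68 + 2×7.88×1.097 = 22.96 m.
Hydraulic radius R = A/P = 72.7/22.96 = 3.166 m.
Manning's equation: Q = (1/n) A R^(2/3) S^(1/2) = (1/0.017) × 72.7 × 3.166^(2/3) × 0.001901^(1/2) = 402 m³/s.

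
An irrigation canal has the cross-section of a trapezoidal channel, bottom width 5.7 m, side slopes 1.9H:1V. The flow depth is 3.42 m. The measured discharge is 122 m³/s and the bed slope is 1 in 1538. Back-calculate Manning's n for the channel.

n = 0.0141

With bottom width b = 5.7 m and side slope z = 1.9: A = (b + zy)y = (5.7 + 1.9×3.42)×3.42 = 41.72 m²; P = b + 2y√(1+z²) = 5.7 + 2×3.42×2.147 = 20.39 m.
Hydraulic radius R = A/P = 41.72/20.39 = 2.046 m.
Rearranging Manning's equation: n = (1/Q) A R^(2/3) S^(1/2) = (1/122) × 41.72 × 2.046^(2/3) × √0.0006502 = 0.0141.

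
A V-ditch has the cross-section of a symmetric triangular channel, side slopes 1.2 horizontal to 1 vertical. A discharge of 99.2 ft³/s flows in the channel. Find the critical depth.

At critical depth, Q² T / (g A³) = 1, i.e. A³/T = Q²/g = 99.2²/32.2 = 305.6.
Try y = 4.22 ft: A³/T = 963.6 — high.
Try y = 3.35 ft: A³/T = 303.8 — ≈ 305.6.

y_c = 3.35 ft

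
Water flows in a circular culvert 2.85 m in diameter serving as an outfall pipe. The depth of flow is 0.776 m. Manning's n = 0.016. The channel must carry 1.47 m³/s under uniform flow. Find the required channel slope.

S = 0.000813

For a circular section of diameter D = 2.85 m at depth y = 0.776 m, the central angle is θ = 2 arccos(1 − 2y/D) = 2.196 rad. Then A = (D²/8)(θ − sin θ) = 1.406 m² and P = Dθ/2 = 3.129 m.
Hydraulic radius R = A/P = 1.406/3.129 = 0.4494 m.
From Manning's equation, S = [nQ / (1 A R^(2/3))]² = [0.016 × 1.47 / (1 × 1.406 × 0.4494^(2/3))]² = 0.000813.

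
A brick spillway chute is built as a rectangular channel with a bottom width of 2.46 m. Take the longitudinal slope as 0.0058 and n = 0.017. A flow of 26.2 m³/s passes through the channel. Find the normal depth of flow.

Manning's equation rearranged: A R^(2/3) = nQ / (1·√S) = 0.017 × 26.2 / (√0.0058) = 5.848.
Trying y = 3.18 m: A R^(2/3) = 7.221 — over.
Trying y = 1.82 m: A R^(2/3) = 3.643 — short.
Trying y = 2.67 m: A R^(2/3) = 5.857 — ≈ 5.848.

y_n = 2.67 m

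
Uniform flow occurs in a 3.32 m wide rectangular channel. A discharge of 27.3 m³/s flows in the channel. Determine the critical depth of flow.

y_c = 1.9 m

For a rectangular channel, critical depth y_c = (q²/g)^(1/3) where q = Q/b = 27.3/3.32 = 8.223 m²/s.
So y_c = (8.223²/9.81)^(1/3) = 1.9 m.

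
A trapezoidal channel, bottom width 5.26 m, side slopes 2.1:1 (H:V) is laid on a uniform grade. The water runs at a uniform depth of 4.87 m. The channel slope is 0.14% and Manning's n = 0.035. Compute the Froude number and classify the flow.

subcritical

With bottom width b = 5.26 m and side slope z = 2.1: A = (b + zy)y = (5.26 + 2.1×4.87)×4.87 = 75.42 m²; P = b + 2y√(1+z²) = 5.26 + 2×4.87×2.326 = 27.91 m.
Hydraulic radius R = A/P = 75.42/27.91 = 2.702 m.
V = (1/n) R^(2/3) √S = (1/0.035) × 2.702^(2/3) × √0.0014 = 2.074 m/s. Hydraulic depth D_h = A/T = 75.42/25.71 = 2.933 m.
Froude number Fr = V/√(g·D_h) = 2.074/√(9.81×2.933) = 0.387, which is less than 1, so the flow is subcritical.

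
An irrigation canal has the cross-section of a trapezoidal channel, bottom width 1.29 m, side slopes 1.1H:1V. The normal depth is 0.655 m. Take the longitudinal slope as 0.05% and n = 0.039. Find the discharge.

With bottom width b = 1.29 m and side slope z = 1.1: A = (b + zy)y = (1.29 + 1.1×0.655)×0.655 = 1.317 m²; P = b + 2y√(1+z²) = 1.29 + 2×0.655×1.487 = 3.237 m.
Hydraulic radius R = A/P = 1.317/3.237 = 0.4068 m.
Manning's equation: Q = (1/n) A R^(2/3) S^(1/2) = (1/0.039) × 1.317 × 0.4068^(2/3) × 0.0005^(1/2) = 0.415 m³/s.

Q = 0.415 m³/s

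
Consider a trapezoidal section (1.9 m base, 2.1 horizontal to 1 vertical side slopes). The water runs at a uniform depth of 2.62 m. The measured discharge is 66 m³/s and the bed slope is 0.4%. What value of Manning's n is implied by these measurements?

n = 0.023

With bottom width b = 1.9 m and side slope z = 2.1: A = (b + zy)y = (1.9 + 2.1×2.62)×2.62 = 19.39 m²; P = b + 2y√(1+z²) = 1.9 + 2×2.62×2.326 = 14.09 m.
Hydraulic radius R = A/P = 19.39/14.09 = 1.377 m.
Rearranging Manning's equation: n = (1/Q) A R^(2/3) S^(1/2) = (1/66) × 19.39 × 1.377^(2/3) × √0.004 = 0.023.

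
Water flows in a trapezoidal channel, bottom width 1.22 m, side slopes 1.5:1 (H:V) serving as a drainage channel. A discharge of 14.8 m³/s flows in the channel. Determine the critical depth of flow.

At critical depth, Q² T / (g A³) = 1, i.e. A³/T = Q²/g = 14.8²/9.81 = 22.33.
Trying y = 1.3 m: A³/T = 13.67 — low.
Trying y = 1.46 m: A³/T = 22.04 — matches.

y_c = 1.46 m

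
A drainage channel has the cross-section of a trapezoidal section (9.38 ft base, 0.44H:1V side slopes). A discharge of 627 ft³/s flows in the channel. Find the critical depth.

At critical depth, Q² T / (g A³) = 1, i.e. A³/T = Q²/g = 627²/32.2 = 12210.
Try y = 3.77 ft: A³/T = 5676 — short.
Try y = 5.83 ft: A³/T = 23280 — over.
Try y = 4.78 ft: A³/T = 12170 — close enough.

y_c = 4.78 ft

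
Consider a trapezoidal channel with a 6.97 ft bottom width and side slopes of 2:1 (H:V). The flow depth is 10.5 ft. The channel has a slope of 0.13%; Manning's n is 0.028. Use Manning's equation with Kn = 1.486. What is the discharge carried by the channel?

Q = 1740 ft³/s

With bottom width b = 6.97 ft and side slope z = 2: A = (b + zy)y = (6.97 + 2×10.5)×10.5 = 293.7 ft²; P = b + 2y√(1+z²) = 6.97 + 2×10.5×2.236 = 53.93 ft.
Hydraulic radius R = A/P = 293.7/53.93 = 5.446 ft.
Manning's equation: Q = (1.486/n) A R^(2/3) S^(1/2) = (1.486/0.028) × 293.7 × 5.446^(2/3) × 0.0013^(1/2) = 1740 ft³/s.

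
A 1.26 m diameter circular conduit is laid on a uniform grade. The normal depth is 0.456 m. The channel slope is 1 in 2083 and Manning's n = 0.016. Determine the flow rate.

Q = 0.221 m³/s

For a circular section of diameter D = 1.26 m at depth y = 0.456 m, the central angle is θ = 2 arccos(1 − 2y/D) = 2.582 rad. Then A = (D²/8)(θ − sin θ) = 0.407 m² and P = Dθ/2 = 1.627 m.
Hydraulic radius R = A/P = 0.407/1.627 = 0.2502 m.
Manning's equation: Q = (1/n) A R^(2/3) S^(1/2) = (1/0.016) × 0.407 × 0.2502^(2/3) × 0.0004801^(1/2) = 0.221 m³/s.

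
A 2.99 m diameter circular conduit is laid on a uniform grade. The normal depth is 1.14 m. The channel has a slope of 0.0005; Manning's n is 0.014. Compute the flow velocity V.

V = 1.16 m/s

For a circular section of diameter D = 2.99 m at depth y = 1.14 m, the central angle is θ = 2 arccos(1 − 2y/D) = 2.662 rad. Then A = (D²/8)(θ − sin θ) = 2.459 m² and P = Dθ/2 = 3.98 m.
Hydraulic radius R = A/P = 2.459/3.98 = 0.618 m.
From Manning's equation, V = (1/n) R^(2/3) S^(1/2) = (1/0.014) × 0.618^(2/3) × 0.0005^(1/2) = 1.16 m/s.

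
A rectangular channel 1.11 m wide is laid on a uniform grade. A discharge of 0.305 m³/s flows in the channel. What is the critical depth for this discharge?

y_c = 0.197 m

For a rectangular channel, critical depth y_c = (q²/g)^(1/3) where q = Q/b = 0.305/1.11 = 0.2748 m²/s.
So y_c = (0.2748²/9.81)^(1/3) = 0.197 m.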